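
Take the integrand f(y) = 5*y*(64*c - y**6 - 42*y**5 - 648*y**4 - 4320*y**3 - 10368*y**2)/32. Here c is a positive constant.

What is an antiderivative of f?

An antiderivative is F(y) = 5*c*y**2 - 5*(-y**2/4 - 3*y)**4.

Recover f(y) by differentiating a candidate F(y); any mismatch rules it out.
Check: d/dy[5*c*y**2 - 5*(-y**2/4 - 3*y)**4] = 10*c*y - 5*y**7/32 - 105*y**6/16 - 405*y**5/4 - 675*y**4 - 1620*y**3, which equals f(y).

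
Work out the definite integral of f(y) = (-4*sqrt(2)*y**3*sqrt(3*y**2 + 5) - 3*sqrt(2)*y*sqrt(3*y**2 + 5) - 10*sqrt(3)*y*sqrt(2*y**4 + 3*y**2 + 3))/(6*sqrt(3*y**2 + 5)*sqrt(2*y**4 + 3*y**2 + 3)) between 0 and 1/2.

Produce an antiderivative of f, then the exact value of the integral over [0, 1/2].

A candidate is checked by its d/dy: the result must match f(y).
F(y) = (-10*sqrt(3)*sqrt(3*y**2 + 5) - 3*sqrt(2)*sqrt(2*y**4 + 3*y**2 + 3))/18 is an antiderivative of f.
Check: d/dy[(-10*sqrt(3)*sqrt(3*y**2 + 5) - 3*sqrt(2)*sqrt(2*y**4 + 3*y**2 + 3))/18] = (-4*sqrt(2)*y**3*sqrt(3*y**2 + 5) - 3*sqrt(2)*y*sqrt(3*y**2 + 5) - 10*sqrt(3)*y*sqrt(2*y**4 + 3*y**2 + 3))/(6*sqrt(3*y**2 + 5)*sqrt(2*y**4 + 3*y**2 + 3)) = f(y).
F(1/2) = -5*sqrt(69)/18 - sqrt(31)/12; F(0) = -5*sqrt(15)/9 - sqrt(6)/6.
Integral = F(1/2) - F(0) = -5*sqrt(69)/18 - sqrt(31)/12 + sqrt(6)/6 + 5*sqrt(15)/9.

Antiderivative: F(y) = (-10*sqrt(3)*sqrt(3*y**2 + 5) - 3*sqrt(2)*sqrt(2*y**4 + 3*y**2 + 3))/18; value = -5*sqrt(69)/18 - sqrt(31)/12 + sqrt(6)/6 + 5*sqrt(15)/9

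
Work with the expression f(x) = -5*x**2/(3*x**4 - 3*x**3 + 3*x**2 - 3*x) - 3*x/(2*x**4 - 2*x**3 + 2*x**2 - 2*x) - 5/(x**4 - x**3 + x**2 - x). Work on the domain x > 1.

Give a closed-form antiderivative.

An antiderivative is F(x) = (120*log(x) - 98*log(x - 1) - 11*log(x**2 + 1) + 58*atan(x))/24.

Factor the denominator (6*x*(x - 1)*(x**2 + 1)) and decompose: f = -(11*x - 29)/(12*(x**2 + 1)) - 49/(12*(x - 1)) + 5/x; each piece integrates to a log, atan, or power term.
Check: d/dx[(120*log(x) - 98*log(x - 1) - 11*log(x**2 + 1) + 58*atan(x))/24] = (-10*x**2 - 9*x - 30)/(6*x**4 - 6*x**3 + 6*x**2 - 6*x), which equals f(x).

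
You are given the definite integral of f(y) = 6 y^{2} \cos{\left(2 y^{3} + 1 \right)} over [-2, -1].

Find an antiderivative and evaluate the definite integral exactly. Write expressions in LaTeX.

Antiderivative: F(y) = \sin{\left(2 y^{3} + 1 \right)}; value = - \sin{\left(1 \right)} + \sin{\left(15 \right)}

f matches the chain-rule pattern g'(h)*h' with inner function h(y) = 2 y^{3} + 1; substituting u = h(y) collapses the integral.
F(y) = \sin{\left(2 y^{3} + 1 \right)} is an antiderivative of f.
Check: d/dy[\sin{\left(2 y^{3} + 1 \right)}] = 6 y^{2} \cos{\left(2 y^{3} + 1 \right)} = f(y).
F(-1) = - \sin{\left(1 \right)}; F(-2) = - \sin{\left(15 \right)}.
Integral = F(-1) - F(-2) = - \sin{\left(1 \right)} + \sin{\left(15 \right)}.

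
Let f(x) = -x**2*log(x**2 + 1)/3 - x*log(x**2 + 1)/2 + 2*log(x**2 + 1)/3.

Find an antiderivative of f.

An antiderivative is F(x) = -x**3*log(x**2 + 1)/9 + 2*x**3/27 - x**2*log(x**2 + 1)/4 + x**2/4 + 2*x*log(x**2 + 1)/3 - 14*x/9 - log(x**2 + 1)/4 + 14*atan(x)/9.

Integrate term by term and add the pieces.
Check: d/dx[-x**3*log(x**2 + 1)/9 + 2*x**3/27 - x**2*log(x**2 + 1)/4 + x**2/4 + 2*x*log(x**2 + 1)/3 - 14*x/9 - log(x**2 + 1)/4 + 14*atan(x)/9] = -x**2*log(x**2 + 1)/3 - x*log(x**2 + 1)/2 + 2*log(x**2 + 1)/3 = f(x).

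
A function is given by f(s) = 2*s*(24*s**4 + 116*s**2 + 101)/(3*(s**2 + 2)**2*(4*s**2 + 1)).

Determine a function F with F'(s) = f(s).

An antiderivative is F(s) = (6*(s**2 + 2)*log(2*s**2 + 1/2) - 5)/(3*(s**2 + 2)).

An antiderivative F(s) passes only if d/ds[F] lands on f(s) exactly.
Check: d/ds[(6*(s**2 + 2)*log(2*s**2 + 1/2) - 5)/(3*(s**2 + 2))] = (48*s**5 + 232*s**3 + 202*s)/(12*s**6 + 51*s**4 + 60*s**2 + 12), which equals f(s).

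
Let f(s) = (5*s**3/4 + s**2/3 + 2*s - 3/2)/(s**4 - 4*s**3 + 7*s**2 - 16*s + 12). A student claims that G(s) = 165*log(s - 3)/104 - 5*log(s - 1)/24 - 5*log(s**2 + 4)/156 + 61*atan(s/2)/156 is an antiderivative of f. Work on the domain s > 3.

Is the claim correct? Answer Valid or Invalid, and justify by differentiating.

d/ds[G] = (205*s**3 + 12*s**2 + 342*s - 234)/(156*s**4 - 624*s**3 + 1092*s**2 - 2496*s + 1872)
d/ds[G] - f(s) = 5*s/(78*s**2 + 312) != 0.

Invalid: d/ds[G] - f = 5*s/(78*s**2 + 312), which is not 0.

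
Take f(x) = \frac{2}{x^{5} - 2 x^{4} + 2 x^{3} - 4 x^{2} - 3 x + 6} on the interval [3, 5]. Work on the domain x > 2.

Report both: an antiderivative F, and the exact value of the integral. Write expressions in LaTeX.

Antiderivative: F(x) = \frac{8 \log{\left(x - 2 \right)} - 21 \log{\left(x - 1 \right)} + 7 \log{\left(x + 1 \right)} + 3 \log{\left(x^{2} + 3 \right)} + 4 \sqrt{3} \operatorname{atan}{\left(\frac{\sqrt{3} x}{3} \right)}}{84}; value = - \frac{\log{\left(4 \right)}}{3} - \frac{\log{\left(12 \right)}}{28} - \frac{\sqrt{3} \pi}{63} + \frac{\sqrt{3} \operatorname{atan}{\left(\frac{5 \sqrt{3}}{3} \right)}}{21} + \frac{2 \log{\left(3 \right)}}{21} + \frac{\log{\left(28 \right)}}{28} + \frac{\log{\left(6 \right)}}{12} + \frac{\log{\left(2 \right)}}{4}

Factor the denominator (\left(x - 2\right) \left(x - 1\right) \left(x + 1\right) \left(x^{2} + 3\right)) and decompose: f = \frac{x + 2}{14 \left(x^{2} + 3\right)} + \frac{1}{12 \left(x + 1\right)} - \frac{1}{4 \left(x - 1\right)} + \frac{2}{21 \left(x - 2\right)}; each piece integrates to a log, atan, or power term.
F(x) = \frac{8 \log{\left(x - 2 \right)} - 21 \log{\left(x - 1 \right)} + 7 \log{\left(x + 1 \right)} + 3 \log{\left(x^{2} + 3 \right)} + 4 \sqrt{3} \operatorname{atan}{\left(\frac{\sqrt{3} x}{3} \right)}}{84} is an antiderivative of f.
Check: d/dx[\frac{8 \log{\left(x - 2 \right)} - 21 \log{\left(x - 1 \right)} + 7 \log{\left(x + 1 \right)} + 3 \log{\left(x^{2} + 3 \right)} + 4 \sqrt{3} \operatorname{atan}{\left(\frac{\sqrt{3} x}{3} \right)}}{84}] = \frac{2}{x^{5} - 2 x^{4} + 2 x^{3} - 4 x^{2} - 3 x + 6} = f(x).
F(5) = - \frac{\log{\left(4 \right)}}{4} + \frac{\sqrt{3} \operatorname{atan}{\left(\frac{5 \sqrt{3}}{3} \right)}}{21} + \frac{2 \log{\left(3 \right)}}{21} + \frac{\log{\left(28 \right)}}{28} + \frac{\log{\left(6 \right)}}{12}; F(3) = - \frac{\log{\left(2 \right)}}{4} + \frac{\sqrt{3} \pi}{63} + \frac{\log{\left(12 \right)}}{28} + \frac{\log{\left(4 \right)}}{12}.
Integral = F(5) - F(3) = - \frac{\log{\left(4 \right)}}{3} - \frac{\log{\left(12 \right)}}{28} - \frac{\sqrt{3} \pi}{63} + \frac{\sqrt{3} \operatorname{atan}{\left(\frac{5 \sqrt{3}}{3} \right)}}{21} + \frac{2 \log{\left(3 \right)}}{21} + \frac{\log{\left(28 \right)}}{28} + \frac{\log{\left(6 \right)}}{12} + \frac{\log{\left(2 \right)}}{4}.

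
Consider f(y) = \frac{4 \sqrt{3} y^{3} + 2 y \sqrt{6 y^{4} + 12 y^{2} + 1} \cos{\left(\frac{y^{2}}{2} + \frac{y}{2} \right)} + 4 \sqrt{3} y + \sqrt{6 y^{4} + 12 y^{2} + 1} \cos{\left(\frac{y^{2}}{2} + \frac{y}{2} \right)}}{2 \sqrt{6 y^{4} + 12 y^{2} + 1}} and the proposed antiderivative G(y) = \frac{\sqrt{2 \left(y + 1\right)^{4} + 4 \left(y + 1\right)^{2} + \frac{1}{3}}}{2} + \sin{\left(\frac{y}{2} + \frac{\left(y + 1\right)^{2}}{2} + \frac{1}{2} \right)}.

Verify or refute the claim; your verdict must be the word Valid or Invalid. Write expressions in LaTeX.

d/dy[G] = \frac{4 \sqrt{3} y^{3} + 12 \sqrt{3} y^{2} + 2 y \sqrt{6 y^{4} + 24 y^{3} + 48 y^{2} + 48 y + 19} \cos{\left(\frac{y^{2}}{2} + \frac{3 y}{2} + 1 \right)} + 16 \sqrt{3} y + 3 \sqrt{6 y^{4} + 24 y^{3} + 48 y^{2} + 48 y + 19} \cos{\left(\frac{y^{2}}{2} + \frac{3 y}{2} + 1 \right)} + 8 \sqrt{3}}{2 \sqrt{6 y^{4} + 24 y^{3} + 48 y^{2} + 48 y + 19}}
d/dy[G] - f(y) = \frac{4 \sqrt{3} y^{3} \sqrt{6 y^{4} + 12 y^{2} + 1} - 4 \sqrt{3} y^{3} \sqrt{6 y^{4} + 24 y^{3} + 48 y^{2} + 48 y + 19} + 12 \sqrt{3} y^{2} \sqrt{6 y^{4} + 12 y^{2} + 1} - 2 y \sqrt{6 y^{4} + 12 y^{2} + 1} \sqrt{6 y^{4} + 24 y^{3} + 48 y^{2} + 48 y + 19} \cos{\left(\frac{y^{2}}{2} + \frac{y}{2} \right)} + 2 y \sqrt{6 y^{4} + 12 y^{2} + 1} \sqrt{6 y^{4} + 24 y^{3} + 48 y^{2} + 48 y + 19} \cos{\left(\frac{y^{2}}{2} + \frac{3 y}{2} + 1 \right)} + 16 \sqrt{3} y \sqrt{6 y^{4} + 12 y^{2} + 1} - 4 \sqrt{3} y \sqrt{6 y^{4} + 24 y^{3} + 48 y^{2} + 48 y + 19} - \sqrt{6 y^{4} + 12 y^{2} + 1} \sqrt{6 y^{4} + 24 y^{3} + 48 y^{2} + 48 y + 19} \cos{\left(\frac{y^{2}}{2} + \frac{y}{2} \right)} + 3 \sqrt{6 y^{4} + 12 y^{2} + 1} \sqrt{6 y^{4} + 24 y^{3} + 48 y^{2} + 48 y + 19} \cos{\left(\frac{y^{2}}{2} + \frac{3 y}{2} + 1 \right)} + 8 \sqrt{3} \sqrt{6 y^{4} + 12 y^{2} + 1}}{2 \sqrt{6 y^{4} + 12 y^{2} + 1} \sqrt{6 y^{4} + 24 y^{3} + 48 y^{2} + 48 y + 19}} != 0.

Invalid: d/dy[G] - f = \frac{4 \sqrt{3} y^{3} \sqrt{6 y^{4} + 12 y^{2} + 1} - 4 \sqrt{3} y^{3} \sqrt{6 y^{4} + 24 y^{3} + 48 y^{2} + 48 y + 19} + 12 \sqrt{3} y^{2} \sqrt{6 y^{4} + 12 y^{2} + 1} - 2 y \sqrt{6 y^{4} + 12 y^{2} + 1} \sqrt{6 y^{4} + 24 y^{3} + 48 y^{2} + 48 y + 19} \cos{\left(\frac{y^{2}}{2} + \frac{y}{2} \right)} + 2 y \sqrt{6 y^{4} + 12 y^{2} + 1} \sqrt{6 y^{4} + 24 y^{3} + 48 y^{2} + 48 y + 19} \cos{\left(\frac{y^{2}}{2} + \frac{3 y}{2} + 1 \right)} + 16 \sqrt{3} y \sqrt{6 y^{4} + 12 y^{2} + 1} - 4 \sqrt{3} y \sqrt{6 y^{4} + 24 y^{3} + 48 y^{2} + 48 y + 19} - \sqrt{6 y^{4} + 12 y^{2} + 1} \sqrt{6 y^{4} + 24 y^{3} + 48 y^{2} + 48 y + 19} \cos{\left(\frac{y^{2}}{2} + \frac{y}{2} \right)} + 3 \sqrt{6 y^{4} + 12 y^{2} + 1} \sqrt{6 y^{4} + 24 y^{3} + 48 y^{2} + 48 y + 19} \cos{\left(\frac{y^{2}}{2} + \frac{3 y}{2} + 1 \right)} + 8 \sqrt{3} \sqrt{6 y^{4} + 12 y^{2} + 1}}{2 \sqrt{6 y^{4} + 12 y^{2} + 1} \sqrt{6 y^{4} + 24 y^{3} + 48 y^{2} + 48 y + 19}}, which is not 0.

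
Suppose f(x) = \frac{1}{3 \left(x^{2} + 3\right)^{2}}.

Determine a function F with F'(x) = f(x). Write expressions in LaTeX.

An antiderivative is F(x) = \frac{x}{18 x^{2} + 54} + \frac{\sqrt{3} \operatorname{atan}{\left(\frac{\sqrt{3} x}{3} \right)}}{54}.

Differentiate the proposed F(x) back; it has to land on f(x) exactly.
Check: d/dx[\frac{x}{18 x^{2} + 54} + \frac{\sqrt{3} \operatorname{atan}{\left(\frac{\sqrt{3} x}{3} \right)}}{54}] = \frac{1}{3 x^{4} + 18 x^{2} + 27}, which equals f(x).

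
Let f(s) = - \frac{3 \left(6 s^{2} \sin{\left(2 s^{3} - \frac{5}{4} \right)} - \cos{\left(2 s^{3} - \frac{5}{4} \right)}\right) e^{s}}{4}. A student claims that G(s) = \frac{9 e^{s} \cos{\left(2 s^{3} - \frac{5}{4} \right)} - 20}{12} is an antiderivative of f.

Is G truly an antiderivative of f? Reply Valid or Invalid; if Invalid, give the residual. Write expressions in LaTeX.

Valid - differentiating G returns exactly f.

d/ds[G] = - \frac{9 s^{2} e^{s} \sin{\left(2 s^{3} - \frac{5}{4} \right)}}{2} + \frac{3 e^{s} \cos{\left(2 s^{3} - \frac{5}{4} \right)}}{4}
This equals f(s) exactly, so the claim holds.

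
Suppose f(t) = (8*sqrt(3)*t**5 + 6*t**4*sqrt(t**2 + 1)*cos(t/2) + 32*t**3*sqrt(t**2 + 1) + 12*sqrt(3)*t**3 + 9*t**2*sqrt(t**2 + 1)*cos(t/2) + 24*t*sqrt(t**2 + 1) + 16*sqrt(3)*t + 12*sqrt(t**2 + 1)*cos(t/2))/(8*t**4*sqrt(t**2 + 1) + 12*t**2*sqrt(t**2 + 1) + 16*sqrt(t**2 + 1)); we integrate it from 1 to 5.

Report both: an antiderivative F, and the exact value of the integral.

Recover f(t) by differentiating a candidate F(t); any mismatch rules it out.
F(t) = sqrt(3*t**2 + 3) + log(2*t**4/3 + t**2 + 4/3) + 3*sin(t/2)/2 is an antiderivative of f.
Check: d/dt[sqrt(3*t**2 + 3) + log(2*t**4/3 + t**2 + 4/3) + 3*sin(t/2)/2] = (8*sqrt(3)*t**5 + 6*t**4*sqrt(t**2 + 1)*cos(t/2) + 32*t**3*sqrt(t**2 + 1) + 12*sqrt(3)*t**3 + 9*t**2*sqrt(t**2 + 1)*cos(t/2) + 24*t*sqrt(t**2 + 1) + 16*sqrt(3)*t + 12*sqrt(t**2 + 1)*cos(t/2))/(8*t**4*sqrt(t**2 + 1) + 12*t**2*sqrt(t**2 + 1) + 16*sqrt(t**2 + 1)) = f(t).
F(5) = 3*sin(5/2)/2 + log(443) + sqrt(78); F(1) = 3*sin(1/2)/2 + log(3) + sqrt(6).
Integral = F(5) - F(1) = -sqrt(6) - log(3) - 3*sin(1/2)/2 + 3*sin(5/2)/2 + log(443) + sqrt(78).

Antiderivative: F(t) = sqrt(3*t**2 + 3) + log(2*t**4/3 + t**2 + 4/3) + 3*sin(t/2)/2; value = -sqrt(6) - log(3) - 3*sin(1/2)/2 + 3*sin(5/2)/2 + log(443) + sqrt(78)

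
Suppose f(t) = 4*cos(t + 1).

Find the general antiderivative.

F(t) = 4*sin(t + 1) + C

A candidate is checked by its d/dt: the result must match f(t).
Check: d/dt[4*sin(t + 1)] = 4*cos(t + 1) = f(t).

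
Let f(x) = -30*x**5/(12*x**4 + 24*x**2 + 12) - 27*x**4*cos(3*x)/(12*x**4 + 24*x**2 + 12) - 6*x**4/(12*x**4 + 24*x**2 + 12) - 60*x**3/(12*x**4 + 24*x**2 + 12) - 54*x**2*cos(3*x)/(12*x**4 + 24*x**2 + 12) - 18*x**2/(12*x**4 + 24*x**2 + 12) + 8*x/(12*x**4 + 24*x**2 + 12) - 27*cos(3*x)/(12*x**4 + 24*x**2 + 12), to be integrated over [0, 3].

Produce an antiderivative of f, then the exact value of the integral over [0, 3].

Antiderivative: F(x) = (-15*x**4 - 6*x**3 - 9*x**2*sin(3*x) - 9*sin(3*x) - 4)/(12*x**2 + 12); value = -447/40 - 3*sin(9)/4

The integrand splits into summands that can be handled one at a time.
F(x) = (-15*x**4 - 6*x**3 - 9*x**2*sin(3*x) - 9*sin(3*x) - 4)/(12*x**2 + 12) is an antiderivative of f.
Check: d/dx[(-15*x**4 - 6*x**3 - 9*x**2*sin(3*x) - 9*sin(3*x) - 4)/(12*x**2 + 12)] = (-30*x**5 - 27*x**4*cos(3*x) - 6*x**4 - 60*x**3 - 54*x**2*cos(3*x) - 18*x**2 + 8*x - 27*cos(3*x))/(12*x**4 + 24*x**2 + 12), which equals f(x).
F(3) = -1381/120 - 3*sin(9)/4; F(0) = -1/3.
Integral = F(3) - F(0) = -447/40 - 3*sin(9)/4.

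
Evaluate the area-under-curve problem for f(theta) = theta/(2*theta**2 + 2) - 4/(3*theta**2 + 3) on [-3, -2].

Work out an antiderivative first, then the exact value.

The integrand splits into summands that can be handled one at a time.
F(theta) = log(theta**2 + 1)/4 - 4*atan(theta)/3 is an antiderivative of f.
Check: d/dtheta[log(theta**2 + 1)/4 - 4*atan(theta)/3] = (3*theta - 8)/(6*theta**2 + 6), which equals f(theta).
F(-2) = log(5)/4 + 4*atan(2)/3; F(-3) = log(10)/4 + 4*atan(3)/3.
Integral = F(-2) - F(-3) = -4*atan(3)/3 - log(10)/4 + log(5)/4 + 4*atan(2)/3.

Antiderivative: F(theta) = log(theta**2 + 1)/4 - 4*atan(theta)/3; value = -4*atan(3)/3 - log(10)/4 + log(5)/4 + 4*atan(2)/3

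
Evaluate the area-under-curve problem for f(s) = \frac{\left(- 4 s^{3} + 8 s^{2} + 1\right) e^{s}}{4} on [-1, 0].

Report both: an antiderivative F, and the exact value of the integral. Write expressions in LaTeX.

Recognize the product-rule pattern: f = u'v + uv' with u = - s^{3} + 5 s^{2} - 10 s + \frac{41}{4}, v = e^{s}, so integration by parts undoes it.
F(s) = - \frac{\left(4 s^{3} - 20 s^{2} + 40 s - 41\right) e^{s}}{4} is an antiderivative of f.
Check: d/ds[- \frac{\left(4 s^{3} - 20 s^{2} + 40 s - 41\right) e^{s}}{4}] = - s^{3} e^{s} + 2 s^{2} e^{s} + \frac{e^{s}}{4}, which equals f(s).
F(0) = \frac{41}{4}; F(-1) = \frac{105}{4 e}.
Integral = F(0) - F(-1) = \frac{41}{4} - \frac{105}{4 e}.

Antiderivative: F(s) = - \frac{\left(4 s^{3} - 20 s^{2} + 40 s - 41\right) e^{s}}{4}; value = \frac{41}{4} - \frac{105}{4 e}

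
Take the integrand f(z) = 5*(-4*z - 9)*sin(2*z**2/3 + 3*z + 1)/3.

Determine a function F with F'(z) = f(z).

f matches the chain-rule pattern g'(h)*h' with inner function h(z) = 2*z**2/3 + 3*z + 1; substituting u = h(z) collapses the integral.
Check: d/dz[5*cos(2*z**2/3 + 3*z + 1)] = -20*z*sin(2*z**2/3 + 3*z + 1)/3 - 15*sin(2*z**2/3 + 3*z + 1), which equals f(z).

An antiderivative is F(z) = 5*cos(2*z**2/3 + 3*z + 1).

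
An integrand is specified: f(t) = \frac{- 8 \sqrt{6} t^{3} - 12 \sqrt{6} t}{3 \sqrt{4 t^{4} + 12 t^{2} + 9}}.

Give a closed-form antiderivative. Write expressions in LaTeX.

f matches the chain-rule pattern g'(h)*h' with inner function h(t) = \frac{2 t^{4}}{3} + 2 t^{2} + \frac{3}{2}; substituting u = h(t) collapses the integral.
Check: d/dt[- \frac{\sqrt{6} \sqrt{4 t^{4} + 12 t^{2} + 9}}{3}] = \frac{- 8 \sqrt{6} t^{3} - 12 \sqrt{6} t}{3 \sqrt{4 t^{4} + 12 t^{2} + 9}} = f(t).

An antiderivative is F(t) = - \frac{\sqrt{6} \sqrt{4 t^{4} + 12 t^{2} + 9}}{3}.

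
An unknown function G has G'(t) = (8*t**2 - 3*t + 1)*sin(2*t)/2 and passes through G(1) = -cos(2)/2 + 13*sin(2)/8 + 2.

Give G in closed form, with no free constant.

Check a candidate G(t) by differentiating: d/dt[G] must match the given G'(t).
A general antiderivative is -2*t**2*cos(2*t) + 2*t*sin(2*t) + 3*t*cos(2*t)/4 - 3*sin(2*t)/8 + 3*cos(2*t)/4 + C.
The condition gives C = -cos(2)/2 + 13*sin(2)/8 + 2 - (-cos(2)/2 + 13*sin(2)/8) = 2.
So G(t) = -2*t**2*cos(2*t) + 2*t*sin(2*t) + 3*t*cos(2*t)/4 - 3*sin(2*t)/8 + 3*cos(2*t)/4 + 2.
Check: d/dt[-2*t**2*cos(2*t) + 2*t*sin(2*t) + 3*t*cos(2*t)/4 - 3*sin(2*t)/8 + 3*cos(2*t)/4 + 2] = 4*t**2*sin(2*t) - 3*t*sin(2*t)/2 + sin(2*t)/2, which equals G'(t).

G(t) = -2*t**2*cos(2*t) + 2*t*sin(2*t) + 3*t*cos(2*t)/4 - 3*sin(2*t)/8 + 3*cos(2*t)/4 + 2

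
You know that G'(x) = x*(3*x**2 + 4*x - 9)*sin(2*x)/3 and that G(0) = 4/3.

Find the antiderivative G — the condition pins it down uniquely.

For G(x) to be correct, d/dx[G] must agree with the stated G'(x) identically.
A general antiderivative is -x**3*cos(2*x)/2 + 3*x**2*sin(2*x)/4 - 2*x**2*cos(2*x)/3 + 2*x*sin(2*x)/3 + 9*x*cos(2*x)/4 - 9*sin(2*x)/8 + cos(2*x)/3 + C.
The condition gives C = 4/3 - (1/3) = 1.
So G(x) = -x**3*cos(2*x)/2 + 3*x**2*sin(2*x)/4 - 2*x**2*cos(2*x)/3 + 2*x*sin(2*x)/3 + 9*x*cos(2*x)/4 - 9*sin(2*x)/8 + cos(2*x)/3 + 1.
Check: d/dx[-x**3*cos(2*x)/2 + 3*x**2*sin(2*x)/4 - 2*x**2*cos(2*x)/3 + 2*x*sin(2*x)/3 + 9*x*cos(2*x)/4 - 9*sin(2*x)/8 + cos(2*x)/3 + 1] = x**3*sin(2*x) + 4*x**2*sin(2*x)/3 - 3*x*sin(2*x), which equals G'(x).

G(x) = -x**3*cos(2*x)/2 + 3*x**2*sin(2*x)/4 - 2*x**2*cos(2*x)/3 + 2*x*sin(2*x)/3 + 9*x*cos(2*x)/4 - 9*sin(2*x)/8 + cos(2*x)/3 + 1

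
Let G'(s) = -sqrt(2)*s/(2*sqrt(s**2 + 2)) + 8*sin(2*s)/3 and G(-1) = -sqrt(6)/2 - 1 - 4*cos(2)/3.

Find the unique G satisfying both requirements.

Integrate term by term and add the pieces.
A general antiderivative is -sqrt(2*s**2 + 4)/2 - 4*cos(2*s)/3 + C.
The condition gives C = -sqrt(6)/2 - 1 - 4*cos(2)/3 - (-sqrt(6)/2 - 4*cos(2)/3) = -1.
So G(s) = -sqrt(2*s**2 + 4)/2 - 4*cos(2*s)/3 - 1.
Check: d/ds[-sqrt(2*s**2 + 4)/2 - 4*cos(2*s)/3 - 1] = (-3*sqrt(2)*s + 16*sqrt(s**2 + 2)*sin(2*s))/(6*sqrt(s**2 + 2)), which equals G'(s).

G(s) = -sqrt(2*s**2 + 4)/2 - 4*cos(2*s)/3 - 1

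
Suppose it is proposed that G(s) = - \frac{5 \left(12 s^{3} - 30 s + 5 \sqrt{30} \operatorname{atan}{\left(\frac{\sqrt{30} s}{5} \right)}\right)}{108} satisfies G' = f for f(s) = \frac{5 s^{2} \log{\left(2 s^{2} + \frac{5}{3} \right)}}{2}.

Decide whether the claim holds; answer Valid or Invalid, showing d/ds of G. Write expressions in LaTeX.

d/ds[G] = - \frac{10 s^{4}}{6 s^{2} + 5}
d/ds[G] - f(s) = \frac{- 30 s^{4} \log{\left(2 s^{2} + \frac{5}{3} \right)} - 20 s^{4} - 25 s^{2} \log{\left(2 s^{2} + \frac{5}{3} \right)}}{12 s^{2} + 10} != 0.

Invalid: d/ds[G] - f = \frac{- 30 s^{4} \log{\left(2 s^{2} + \frac{5}{3} \right)} - 20 s^{4} - 25 s^{2} \log{\left(2 s^{2} + \frac{5}{3} \right)}}{12 s^{2} + 10}, which is not 0.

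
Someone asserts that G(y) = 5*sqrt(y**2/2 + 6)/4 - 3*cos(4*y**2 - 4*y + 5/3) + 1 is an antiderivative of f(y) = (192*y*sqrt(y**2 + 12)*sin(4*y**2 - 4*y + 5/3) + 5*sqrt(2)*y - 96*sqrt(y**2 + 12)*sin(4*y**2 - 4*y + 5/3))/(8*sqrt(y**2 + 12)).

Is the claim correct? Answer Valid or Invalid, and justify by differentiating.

Valid - differentiating G returns exactly f.

d/dy[G] = (192*y*sqrt(y**2 + 12)*sin(4*y**2 - 4*y + 5/3) + 5*sqrt(2)*y - 96*sqrt(y**2 + 12)*sin(4*y**2 - 4*y + 5/3))/(8*sqrt(y**2 + 12))
This equals f(y) exactly, so the claim holds.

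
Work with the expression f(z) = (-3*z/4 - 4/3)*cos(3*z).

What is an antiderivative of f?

Recover f(z) by differentiating a candidate F(z); any mismatch rules it out.
Check: d/dz[-z*sin(3*z)/4 - 4*sin(3*z)/9 - cos(3*z)/12] = -3*z*cos(3*z)/4 - 4*cos(3*z)/3, which equals f(z).

An antiderivative is F(z) = -z*sin(3*z)/4 - 4*sin(3*z)/9 - cos(3*z)/12.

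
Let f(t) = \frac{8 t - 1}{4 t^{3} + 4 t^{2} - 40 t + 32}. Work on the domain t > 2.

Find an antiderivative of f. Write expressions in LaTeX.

The denominator factors as 4 \left(t - 2\right) \left(t - 1\right) \left(t + 4\right); partial fractions split f into directly integrable pieces: - \frac{11}{40 \left(t + 4\right)} - \frac{7}{20 \left(t - 1\right)} + \frac{5}{8 \left(t - 2\right)}.
Check: d/dt[\frac{25 \log{\left(t - 2 \right)} - 14 \log{\left(t - 1 \right)} - 11 \log{\left(t + 4 \right)}}{40}] = \frac{8 t - 1}{4 t^{3} + 4 t^{2} - 40 t + 32} = f(t).

An antiderivative is F(t) = \frac{25 \log{\left(t - 2 \right)} - 14 \log{\left(t - 1 \right)} - 11 \log{\left(t + 4 \right)}}{40}.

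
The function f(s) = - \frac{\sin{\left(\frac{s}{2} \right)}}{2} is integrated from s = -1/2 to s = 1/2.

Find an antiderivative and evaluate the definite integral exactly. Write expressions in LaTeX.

A candidate is checked by its d/ds: the result must match f(s).
F(s) = \cos{\left(\frac{s}{2} \right)} is an antiderivative of f.
Check: d/ds[\cos{\left(\frac{s}{2} \right)}] = - \frac{\sin{\left(\frac{s}{2} \right)}}{2} = f(s).
F(1/2) = \cos{\left(\frac{1}{4} \right)}; F(-1/2) = \cos{\left(\frac{1}{4} \right)}.
Integral = F(1/2) - F(-1/2) = 0.

Antiderivative: F(s) = \cos{\left(\frac{s}{2} \right)}; value = 0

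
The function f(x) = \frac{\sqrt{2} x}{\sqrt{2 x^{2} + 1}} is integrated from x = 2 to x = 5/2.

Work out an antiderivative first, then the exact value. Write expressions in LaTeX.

f matches the chain-rule pattern g'(h)*h' with inner function h(x) = x^{2} + \frac{1}{2}; substituting u = h(x) collapses the integral.
F(x) = \sqrt{x^{2} + \frac{1}{2}} is an antiderivative of f.
Check: d/dx[\sqrt{x^{2} + \frac{1}{2}}] = \frac{\sqrt{2} x}{\sqrt{2 x^{2} + 1}} = f(x).
F(5/2) = \frac{3 \sqrt{3}}{2}; F(2) = \frac{3 \sqrt{2}}{2}.
Integral = F(5/2) - F(2) = - \frac{3 \sqrt{2}}{2} + \frac{3 \sqrt{3}}{2}.

Antiderivative: F(x) = \sqrt{x^{2} + \frac{1}{2}}; value = - \frac{3 \sqrt{2}}{2} + \frac{3 \sqrt{3}}{2}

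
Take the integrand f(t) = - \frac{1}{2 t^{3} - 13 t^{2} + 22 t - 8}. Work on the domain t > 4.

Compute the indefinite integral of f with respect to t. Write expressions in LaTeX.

F(t) = \frac{- 3 \log{\left(t - 4 \right)} + 7 \log{\left(t - 2 \right)} - 4 \log{\left(t - \frac{1}{2} \right)}}{42} + C

The denominator factors as \left(t - 4\right) \left(t - 2\right) \left(2 t - 1\right); partial fractions split f into directly integrable pieces: - \frac{4}{21 \left(2 t - 1\right)} + \frac{1}{6 \left(t - 2\right)} - \frac{1}{14 \left(t - 4\right)}.
Check: d/dt[\frac{- 3 \log{\left(t - 4 \right)} + 7 \log{\left(t - 2 \right)} - 4 \log{\left(t - \frac{1}{2} \right)}}{42}] = - \frac{1}{2 t^{3} - 13 t^{2} + 22 t - 8} = f(t).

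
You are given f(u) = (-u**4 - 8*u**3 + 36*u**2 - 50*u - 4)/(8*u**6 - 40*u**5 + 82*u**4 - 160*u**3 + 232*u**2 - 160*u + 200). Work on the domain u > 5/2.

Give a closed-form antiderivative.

Any candidate F(u) must reproduce f(u) exactly when differentiated.
Check: d/du[(u**2 + 4*u - 8)/(4*(2*u - 5)*(u**2 + 2))] = (-u**4 - 8*u**3 + 36*u**2 - 50*u - 4)/(8*u**6 - 40*u**5 + 82*u**4 - 160*u**3 + 232*u**2 - 160*u + 200) = f(u).

An antiderivative is F(u) = (u**2 + 4*u - 8)/(4*(2*u - 5)*(u**2 + 2)).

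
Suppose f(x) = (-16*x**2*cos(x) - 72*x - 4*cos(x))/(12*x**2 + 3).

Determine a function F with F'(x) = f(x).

An antiderivative is F(x) = -3*log(4*x**2 + 1) - 4*sin(x)/3.

A candidate is checked by its d/dx: the result must match f(x).
Check: d/dx[-3*log(4*x**2 + 1) - 4*sin(x)/3] = (-16*x**2*cos(x) - 72*x - 4*cos(x))/(12*x**2 + 3) = f(x).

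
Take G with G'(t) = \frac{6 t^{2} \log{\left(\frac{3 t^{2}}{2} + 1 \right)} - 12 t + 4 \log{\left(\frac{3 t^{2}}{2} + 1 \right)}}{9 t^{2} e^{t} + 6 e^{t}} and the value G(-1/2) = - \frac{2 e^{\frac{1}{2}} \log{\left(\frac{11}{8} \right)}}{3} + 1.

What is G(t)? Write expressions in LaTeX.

G(t) = 1 - \frac{2 e^{- t} \log{\left(\frac{3 t^{2}}{2} + 1 \right)}}{3}

Recognize the product-rule pattern: G'(t) = u'v + uv' with u = - \frac{2 e^{- t}}{3}, v = \log{\left(\frac{3 t^{2}}{2} + 1 \right)}, so integration by parts undoes it.
A general antiderivative is - \frac{2 e^{- t} \log{\left(\frac{3 t^{2}}{2} + 1 \right)}}{3} + C.
The condition gives C = - \frac{2 e^{\frac{1}{2}} \log{\left(\frac{11}{8} \right)}}{3} + 1 - (- \frac{2 e^{\frac{1}{2}} \log{\left(\frac{11}{8} \right)}}{3}) = 1.
So G(t) = 1 - \frac{2 e^{- t} \log{\left(\frac{3 t^{2}}{2} + 1 \right)}}{3}.
Check: d/dt[1 - \frac{2 e^{- t} \log{\left(\frac{3 t^{2}}{2} + 1 \right)}}{3}] = \frac{6 t^{2} \log{\left(\frac{3 t^{2}}{2} + 1 \right)} - 12 t + 4 \log{\left(\frac{3 t^{2}}{2} + 1 \right)}}{9 t^{2} e^{t} + 6 e^{t}} = G'(t).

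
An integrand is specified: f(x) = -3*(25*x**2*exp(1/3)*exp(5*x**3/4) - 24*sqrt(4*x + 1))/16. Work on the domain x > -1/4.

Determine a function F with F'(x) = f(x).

An antiderivative is F(x) = 3*x*sqrt(4*x + 1) + 3*sqrt(4*x + 1)/4 - 5*exp(1/3)*exp(5*x**3/4)/4.

A first test for any F(x): its x-derivative must equal f(x) identically.
Check: d/dx[3*x*sqrt(4*x + 1) + 3*sqrt(4*x + 1)/4 - 5*exp(1/3)*exp(5*x**3/4)/4] = (-75*x**2*sqrt(4*x + 1)*exp(1/3)*exp(5*x**3/4) + 288*x + 72)/(16*sqrt(4*x + 1)), which equals f(x).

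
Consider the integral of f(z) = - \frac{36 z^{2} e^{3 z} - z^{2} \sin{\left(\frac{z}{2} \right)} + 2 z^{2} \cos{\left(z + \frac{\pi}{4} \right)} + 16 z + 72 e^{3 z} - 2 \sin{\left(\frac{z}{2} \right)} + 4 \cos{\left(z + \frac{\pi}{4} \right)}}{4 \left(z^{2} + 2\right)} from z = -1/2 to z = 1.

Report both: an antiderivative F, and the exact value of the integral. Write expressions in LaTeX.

For F(z) to be correct the identity F'(z) - f(z) = 0 must hold.
F(z) = - 3 e^{3 z} - 2 \log{\left(z^{2} + 2 \right)} - \frac{\sin{\left(z + \frac{\pi}{4} \right)}}{2} - \frac{\cos{\left(\frac{z}{2} \right)}}{2} is an antiderivative of f.
Check: d/dz[- 3 e^{3 z} - 2 \log{\left(z^{2} + 2 \right)} - \frac{\sin{\left(z + \frac{\pi}{4} \right)}}{2} - \frac{\cos{\left(\frac{z}{2} \right)}}{2}] = \frac{- 36 z^{2} e^{3 z} + z^{2} \sin{\left(\frac{z}{2} \right)} - 2 z^{2} \cos{\left(z + \frac{\pi}{4} \right)} - 16 z - 72 e^{3 z} + 2 \sin{\left(\frac{z}{2} \right)} - 4 \cos{\left(z + \frac{\pi}{4} \right)}}{4 z^{2} + 8}, which equals f(z).
F(1) = - 3 e^{3} - 2 \log{\left(3 \right)} - \frac{\sin{\left(\frac{\pi}{4} + 1 \right)}}{2} - \frac{\cos{\left(\frac{1}{2} \right)}}{2}; F(-1/2) = - 2 \log{\left(\frac{9}{4} \right)} - \frac{3}{e^{\frac{3}{2}}} - \frac{\cos{\left(\frac{1}{4} \right)}}{2} - \frac{\cos{\left(\frac{1}{2} + \frac{\pi}{4} \right)}}{2}.
Integral = F(1) - F(-1/2) = - 3 e^{3} - 2 \log{\left(3 \right)} - \frac{\sin{\left(\frac{\pi}{4} + 1 \right)}}{2} - \frac{\cos{\left(\frac{1}{2} \right)}}{2} + \frac{\cos{\left(\frac{1}{2} + \frac{\pi}{4} \right)}}{2} + \frac{\cos{\left(\frac{1}{4} \right)}}{2} + \frac{3}{e^{\frac{3}{2}}} + 2 \log{\left(\frac{9}{4} \right)}.

Antiderivative: F(z) = - 3 e^{3 z} - 2 \log{\left(z^{2} + 2 \right)} - \frac{\sin{\left(z + \frac{\pi}{4} \right)}}{2} - \frac{\cos{\left(\frac{z}{2} \right)}}{2}; value = - 3 e^{3} - 2 \log{\left(3 \right)} - \frac{\sin{\left(\frac{\pi}{4} + 1 \right)}}{2} - \frac{\cos{\left(\frac{1}{2} \right)}}{2} + \frac{\cos{\left(\frac{1}{2} + \frac{\pi}{4} \right)}}{2} + \frac{\cos{\left(\frac{1}{4} \right)}}{2} + \frac{3}{e^{\frac{3}{2}}} + 2 \log{\left(\frac{9}{4} \right)}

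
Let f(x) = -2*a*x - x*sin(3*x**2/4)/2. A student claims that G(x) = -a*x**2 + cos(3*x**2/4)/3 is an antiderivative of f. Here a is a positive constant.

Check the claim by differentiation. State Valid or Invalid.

Valid - differentiating G returns exactly f.

d/dx[G] = -2*a*x - x*sin(3*x**2/4)/2
This equals f(x) exactly, so the claim holds.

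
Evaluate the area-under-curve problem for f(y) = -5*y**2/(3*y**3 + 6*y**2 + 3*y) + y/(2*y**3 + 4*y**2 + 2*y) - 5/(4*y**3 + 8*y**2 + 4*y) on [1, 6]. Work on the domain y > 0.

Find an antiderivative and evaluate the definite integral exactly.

Antiderivative: F(y) = (-15*(y + 1)*log(y) - 5*(y + 1)*log(y + 1) - 41)/(12*(y + 1)); value = -5*log(6)/4 - 5*log(7)/12 + 5*log(2)/12 + 205/168

The denominator factors as 12*y*(y + 1)**2; partial fractions split f into directly integrable pieces: -5/(12*(y + 1)) + 41/(12*(y + 1)**2) - 5/(4*y).
F(y) = (-15*(y + 1)*log(y) - 5*(y + 1)*log(y + 1) - 41)/(12*(y + 1)) is an antiderivative of f.
Check: d/dy[(-15*(y + 1)*log(y) - 5*(y + 1)*log(y + 1) - 41)/(12*(y + 1))] = (-20*y**2 + 6*y - 15)/(12*y**3 + 24*y**2 + 12*y), which equals f(y).
F(6) = -5*log(6)/4 - 5*log(7)/12 - 41/84; F(1) = -41/24 - 5*log(2)/12.
Integral = F(6) - F(1) = -5*log(6)/4 - 5*log(7)/12 + 5*log(2)/12 + 205/168.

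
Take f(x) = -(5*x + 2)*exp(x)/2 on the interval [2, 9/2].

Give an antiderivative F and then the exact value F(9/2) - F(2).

Antiderivative: F(x) = (3 - 5*x)*exp(x)/2; value = -39*exp(9/2)/4 + 7*exp(2)/2

f has the shape u'v + uv' for u = 3/2 - 5*x/2 and v = exp(x) — it is the derivative of the product u*v.
F(x) = (3 - 5*x)*exp(x)/2 is an antiderivative of f.
Check: d/dx[(3 - 5*x)*exp(x)/2] = -5*x*exp(x)/2 - exp(x), which equals f(x).
F(9/2) = -39*exp(9/2)/4; F(2) = -7*exp(2)/2.
Integral = F(9/2) - F(2) = -39*exp(9/2)/4 + 7*exp(2)/2.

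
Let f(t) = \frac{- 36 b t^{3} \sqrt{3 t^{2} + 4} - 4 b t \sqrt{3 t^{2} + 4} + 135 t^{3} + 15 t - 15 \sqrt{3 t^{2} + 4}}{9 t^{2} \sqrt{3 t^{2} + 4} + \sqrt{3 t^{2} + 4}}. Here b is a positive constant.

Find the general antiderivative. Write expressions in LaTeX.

For F(t) to be correct the identity F'(t) - f(t) = 0 must hold.
Check: d/dt[- 2 b t^{2} + 5 \sqrt{3 t^{2} + 4} - 5 \operatorname{atan}{\left(3 t \right)}] = \frac{- 36 b t^{3} \sqrt{3 t^{2} + 4} - 4 b t \sqrt{3 t^{2} + 4} + 135 t^{3} + 15 t - 15 \sqrt{3 t^{2} + 4}}{9 t^{2} \sqrt{3 t^{2} + 4} + \sqrt{3 t^{2} + 4}} = f(t).

F(t) = - 2 b t^{2} + 5 \sqrt{3 t^{2} + 4} - 5 \operatorname{atan}{\left(3 t \right)} + C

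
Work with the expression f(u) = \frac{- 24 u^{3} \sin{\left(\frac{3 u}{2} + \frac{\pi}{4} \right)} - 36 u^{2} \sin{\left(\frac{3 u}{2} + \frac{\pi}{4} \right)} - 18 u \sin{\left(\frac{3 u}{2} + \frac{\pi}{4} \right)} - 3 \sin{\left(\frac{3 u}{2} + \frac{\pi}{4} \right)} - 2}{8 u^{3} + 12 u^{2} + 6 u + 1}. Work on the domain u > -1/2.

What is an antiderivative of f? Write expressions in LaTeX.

For F(u) to be correct the identity F'(u) - f(u) = 0 must hold.
Check: d/du[\frac{4 \left(2 u + 1\right)^{2} \cos{\left(\frac{3 u}{2} + \frac{\pi}{4} \right)} + 1}{2 \left(2 u + 1\right)^{2}}] = \frac{- 24 u^{3} \sin{\left(\frac{3 u}{2} + \frac{\pi}{4} \right)} - 36 u^{2} \sin{\left(\frac{3 u}{2} + \frac{\pi}{4} \right)} - 18 u \sin{\left(\frac{3 u}{2} + \frac{\pi}{4} \right)} - 3 \sin{\left(\frac{3 u}{2} + \frac{\pi}{4} \right)} - 2}{8 u^{3} + 12 u^{2} + 6 u + 1} = f(u).

An antiderivative is F(u) = \frac{4 \left(2 u + 1\right)^{2} \cos{\left(\frac{3 u}{2} + \frac{\pi}{4} \right)} + 1}{2 \left(2 u + 1\right)^{2}}.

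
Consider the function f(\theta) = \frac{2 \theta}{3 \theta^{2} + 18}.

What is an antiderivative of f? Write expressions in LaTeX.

The substitution u = \theta^{2} + 6 works: f is exactly (dF/du)*(du/d\theta) for that inner function.
Check: d/d\theta[\frac{\log{\left(\theta^{2} + 6 \right)}}{3}] = \frac{2 \theta}{3 \theta^{2} + 18} = f(\theta).

An antiderivative is F(\theta) = \frac{\log{\left(\theta^{2} + 6 \right)}}{3}.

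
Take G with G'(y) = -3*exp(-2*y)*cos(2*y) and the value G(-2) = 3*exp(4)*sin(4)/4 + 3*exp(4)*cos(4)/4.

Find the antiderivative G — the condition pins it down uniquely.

For G(y) to be correct, d/dy[G] must agree with the stated G'(y) identically.
A general antiderivative is -3*exp(-2*y)*sin(2*y)/4 + 3*exp(-2*y)*cos(2*y)/4 + C.
The condition gives C = 3*exp(4)*sin(4)/4 + 3*exp(4)*cos(4)/4 - (3*exp(4)*sin(4)/4 + 3*exp(4)*cos(4)/4) = 0.
So G(y) = -3*exp(-2*y)*sin(2*y)/4 + 3*exp(-2*y)*cos(2*y)/4.
Check: d/dy[-3*exp(-2*y)*sin(2*y)/4 + 3*exp(-2*y)*cos(2*y)/4] = -3*exp(-2*y)*cos(2*y) = G'(y).

G(y) = -3*exp(-2*y)*sin(2*y)/4 + 3*exp(-2*y)*cos(2*y)/4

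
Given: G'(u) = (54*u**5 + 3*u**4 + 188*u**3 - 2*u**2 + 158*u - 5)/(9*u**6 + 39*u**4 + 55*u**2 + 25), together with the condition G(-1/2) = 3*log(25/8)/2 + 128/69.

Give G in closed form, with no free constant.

Any candidate G(u) must reproduce the stated G'(u) exactly.
A general antiderivative is (-u/2 - 2/3)/(3*u**2/2 + 5/2) + 3*log(2*u**4 + 4*u**2 + 2)/2 + C.
The condition gives C = 3*log(25/8)/2 + 128/69 - (-10/69 + 3*log(25/8)/2) = 2.
So G(u) = (27*u**2*log(2*u**4 + 4*u**2 + 2) + 36*u**2 - 6*u + 45*log(2*u**4 + 4*u**2 + 2) + 52)/(6*(3*u**2 + 5)).
Check: d/du[(27*u**2*log(2*u**4 + 4*u**2 + 2) + 36*u**2 - 6*u + 45*log(2*u**4 + 4*u**2 + 2) + 52)/(6*(3*u**2 + 5))] = (54*u**5 + 3*u**4 + 188*u**3 - 2*u**2 + 158*u - 5)/(9*u**6 + 39*u**4 + 55*u**2 + 25) = G'(u).

G(u) = (27*u**2*log(2*u**4 + 4*u**2 + 2) + 36*u**2 - 6*u + 45*log(2*u**4 + 4*u**2 + 2) + 52)/(6*(3*u**2 + 5))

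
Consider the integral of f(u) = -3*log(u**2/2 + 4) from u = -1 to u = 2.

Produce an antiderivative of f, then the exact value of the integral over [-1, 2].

Recover f(u) by differentiating a candidate F(u); any mismatch rules it out.
F(u) = -3*u*log(u**2/2 + 4) + 6*u - 12*sqrt(2)*atan(sqrt(2)*u/4) is an antiderivative of f.
Check: d/du[-3*u*log(u**2/2 + 4) + 6*u - 12*sqrt(2)*atan(sqrt(2)*u/4)] = -3*log(u**2/2 + 4) = f(u).
F(2) = -6*log(6) - 12*sqrt(2)*atan(sqrt(2)/2) + 12; F(-1) = -6 + 3*log(9/2) + 12*sqrt(2)*atan(sqrt(2)/4).
Integral = F(2) - F(-1) = -6*log(6) - 12*sqrt(2)*atan(sqrt(2)/2) - 12*sqrt(2)*atan(sqrt(2)/4) - 3*log(9/2) + 18.

Antiderivative: F(u) = -3*u*log(u**2/2 + 4) + 6*u - 12*sqrt(2)*atan(sqrt(2)*u/4); value = -6*log(6) - 12*sqrt(2)*atan(sqrt(2)/2) - 12*sqrt(2)*atan(sqrt(2)/4) - 3*log(9/2) + 18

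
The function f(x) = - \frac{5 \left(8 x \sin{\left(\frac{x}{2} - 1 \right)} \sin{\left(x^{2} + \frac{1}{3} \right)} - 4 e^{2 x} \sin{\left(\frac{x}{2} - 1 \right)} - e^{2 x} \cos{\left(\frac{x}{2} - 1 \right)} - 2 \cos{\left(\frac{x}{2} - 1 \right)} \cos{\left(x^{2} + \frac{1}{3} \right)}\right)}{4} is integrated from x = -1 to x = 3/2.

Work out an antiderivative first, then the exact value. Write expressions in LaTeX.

Recognize the product-rule pattern: f = u'v + uv' with u = \frac{5 e^{2 x}}{2} + 5 \cos{\left(x^{2} + \frac{1}{3} \right)}, v = \sin{\left(\frac{x}{2} - 1 \right)}, so integration by parts undoes it.
F(x) = \frac{5 e^{2 x} \sin{\left(\frac{x}{2} - 1 \right)}}{2} + 5 \sin{\left(\frac{x}{2} - 1 \right)} \cos{\left(x^{2} + \frac{1}{3} \right)} is an antiderivative of f.
Check: d/dx[\frac{5 e^{2 x} \sin{\left(\frac{x}{2} - 1 \right)}}{2} + 5 \sin{\left(\frac{x}{2} - 1 \right)} \cos{\left(x^{2} + \frac{1}{3} \right)}] = - 10 x \sin{\left(\frac{x}{2} - 1 \right)} \sin{\left(x^{2} + \frac{1}{3} \right)} + 5 e^{2 x} \sin{\left(\frac{x}{2} - 1 \right)} + \frac{5 e^{2 x} \cos{\left(\frac{x}{2} - 1 \right)}}{4} + \frac{5 \cos{\left(\frac{x}{2} - 1 \right)} \cos{\left(x^{2} + \frac{1}{3} \right)}}{2}, which equals f(x).
F(3/2) = - \frac{5 e^{3} \sin{\left(\frac{1}{4} \right)}}{2} - 5 \sin{\left(\frac{1}{4} \right)} \cos{\left(\frac{31}{12} \right)}; F(-1) = - 5 \sin{\left(\frac{3}{2} \right)} \cos{\left(\frac{4}{3} \right)} - \frac{5 \sin{\left(\frac{3}{2} \right)}}{2 e^{2}}.
Integral = F(3/2) - F(-1) = - \frac{5 e^{3} \sin{\left(\frac{1}{4} \right)}}{2} + \frac{5 \sin{\left(\frac{3}{2} \right)}}{2 e^{2}} - 5 \sin{\left(\frac{1}{4} \right)} \cos{\left(\frac{31}{12} \right)} + 5 \sin{\left(\frac{3}{2} \right)} \cos{\left(\frac{4}{3} \right)}.

Antiderivative: F(x) = \frac{5 e^{2 x} \sin{\left(\frac{x}{2} - 1 \right)}}{2} + 5 \sin{\left(\frac{x}{2} - 1 \right)} \cos{\left(x^{2} + \frac{1}{3} \right)}; value = - \frac{5 e^{3} \sin{\left(\frac{1}{4} \right)}}{2} + \frac{5 \sin{\left(\frac{3}{2} \right)}}{2 e^{2}} - 5 \sin{\left(\frac{1}{4} \right)} \cos{\left(\frac{31}{12} \right)} + 5 \sin{\left(\frac{3}{2} \right)} \cos{\left(\frac{4}{3} \right)}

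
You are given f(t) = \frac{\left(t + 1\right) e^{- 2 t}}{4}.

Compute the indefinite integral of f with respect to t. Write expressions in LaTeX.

f has the shape u'v + uv' for u = - \frac{t}{8} - \frac{3}{16} and v = e^{- 2 t} — it is the derivative of the product u*v.
Check: d/dt[\frac{\left(- 2 t - 3\right) e^{- 2 t}}{16}] = \frac{\left(t + 1\right) e^{- 2 t}}{4} = f(t).

F(t) = \frac{\left(- 2 t - 3\right) e^{- 2 t}}{16} + C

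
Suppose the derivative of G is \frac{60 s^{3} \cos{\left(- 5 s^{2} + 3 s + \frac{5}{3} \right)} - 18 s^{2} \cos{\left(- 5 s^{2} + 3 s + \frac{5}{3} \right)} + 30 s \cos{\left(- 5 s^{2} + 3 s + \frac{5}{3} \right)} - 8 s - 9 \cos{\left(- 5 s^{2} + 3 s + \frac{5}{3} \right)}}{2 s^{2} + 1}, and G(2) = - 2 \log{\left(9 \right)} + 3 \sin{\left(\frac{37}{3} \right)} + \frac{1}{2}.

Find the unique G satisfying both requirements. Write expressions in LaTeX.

G(s) = - 2 \log{\left(2 s^{2} + 1 \right)} - 3 \sin{\left(- 5 s^{2} + 3 s + \frac{5}{3} \right)} + \frac{1}{2}

The proposed G(s) is checked by its d/ds: the result must match the given G'(s).
A general antiderivative is - 2 \log{\left(2 s^{2} + 1 \right)} - 3 \sin{\left(- 5 s^{2} + 3 s + \frac{5}{3} \right)} + C.
The condition gives C = - 2 \log{\left(9 \right)} + 3 \sin{\left(\frac{37}{3} \right)} + \frac{1}{2} - (- 2 \log{\left(9 \right)} + 3 \sin{\left(\frac{37}{3} \right)}) = \frac{1}{2}.
So G(s) = - 2 \log{\left(2 s^{2} + 1 \right)} - 3 \sin{\left(- 5 s^{2} + 3 s + \frac{5}{3} \right)} + \frac{1}{2}.
Check: d/ds[- 2 \log{\left(2 s^{2} + 1 \right)} - 3 \sin{\left(- 5 s^{2} + 3 s + \frac{5}{3} \right)} + \frac{1}{2}] = \frac{60 s^{3} \cos{\left(- 5 s^{2} + 3 s + \frac{5}{3} \right)} - 18 s^{2} \cos{\left(- 5 s^{2} + 3 s + \frac{5}{3} \right)} + 30 s \cos{\left(- 5 s^{2} + 3 s + \frac{5}{3} \right)} - 8 s - 9 \cos{\left(- 5 s^{2} + 3 s + \frac{5}{3} \right)}}{2 s^{2} + 1} = G'(s).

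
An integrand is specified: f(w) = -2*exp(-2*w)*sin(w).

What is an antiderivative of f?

An antiderivative is F(w) = 4*exp(-2*w)*sin(w)/5 + 2*exp(-2*w)*cos(w)/5.

Since d/dw undoes antidifferentiation here, F'(w) = f(w) is required of F(w).
Check: d/dw[4*exp(-2*w)*sin(w)/5 + 2*exp(-2*w)*cos(w)/5] = -2*exp(-2*w)*sin(w) = f(w).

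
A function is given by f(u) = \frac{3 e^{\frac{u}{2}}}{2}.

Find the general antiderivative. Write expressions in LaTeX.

Any candidate F(u) must reproduce f(u) exactly when differentiated.
Check: d/du[3 e^{\frac{u}{2}}] = \frac{3 e^{\frac{u}{2}}}{2} = f(u).

F(u) = 3 e^{\frac{u}{2}} + C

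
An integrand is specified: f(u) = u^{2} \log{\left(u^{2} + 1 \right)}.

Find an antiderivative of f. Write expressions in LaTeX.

An antiderivative F(u) passes only if d/du[F] lands on f(u) exactly.
Check: d/du[\frac{u^{3} \log{\left(u^{2} + 1 \right)}}{3} - \frac{2 u^{3}}{9} + \frac{2 u}{3} - \frac{2 \operatorname{atan}{\left(u \right)}}{3}] = u^{2} \log{\left(u^{2} + 1 \right)} = f(u).

An antiderivative is F(u) = \frac{u^{3} \log{\left(u^{2} + 1 \right)}}{3} - \frac{2 u^{3}}{9} + \frac{2 u}{3} - \frac{2 \operatorname{atan}{\left(u \right)}}{3}.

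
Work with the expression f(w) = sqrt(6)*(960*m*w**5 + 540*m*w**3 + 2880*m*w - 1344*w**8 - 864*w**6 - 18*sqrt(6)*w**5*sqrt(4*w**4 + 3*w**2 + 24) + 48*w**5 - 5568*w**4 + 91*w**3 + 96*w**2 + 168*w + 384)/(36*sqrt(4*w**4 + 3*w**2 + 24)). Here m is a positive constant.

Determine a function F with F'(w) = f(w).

An antiderivative is F(w) = -(-60*sqrt(6)*m*w**2*sqrt(4*w**4 + 3*w**2 + 24) + 18*w**6 + 48*sqrt(6)*w**5*sqrt(4*w**4 + 3*w**2 + 24) - 3*sqrt(6)*w**2*sqrt(4*w**4 + 3*w**2 + 24) - 16*sqrt(6)*w*sqrt(4*w**4 + 3*w**2 + 24) - 8*sqrt(6)*sqrt(4*w**4 + 3*w**2 + 24))/36.

A candidate is checked by its d/dw: the result must match f(w).
Check: d/dw[-(-60*sqrt(6)*m*w**2*sqrt(4*w**4 + 3*w**2 + 24) + 18*w**6 + 48*sqrt(6)*w**5*sqrt(4*w**4 + 3*w**2 + 24) - 3*sqrt(6)*w**2*sqrt(4*w**4 + 3*w**2 + 24) - 16*sqrt(6)*w*sqrt(4*w**4 + 3*w**2 + 24) - 8*sqrt(6)*sqrt(4*w**4 + 3*w**2 + 24))/36] = (960*sqrt(6)*m*w**5 + 540*sqrt(6)*m*w**3 + 2880*sqrt(6)*m*w - 1344*sqrt(6)*w**8 - 864*sqrt(6)*w**6 - 108*w**5*sqrt(4*w**4 + 3*w**2 + 24) + 48*sqrt(6)*w**5 - 5568*sqrt(6)*w**4 + 91*sqrt(6)*w**3 + 96*sqrt(6)*w**2 + 168*sqrt(6)*w + 384*sqrt(6))/(36*sqrt(4*w**4 + 3*w**2 + 24)), which equals f(w).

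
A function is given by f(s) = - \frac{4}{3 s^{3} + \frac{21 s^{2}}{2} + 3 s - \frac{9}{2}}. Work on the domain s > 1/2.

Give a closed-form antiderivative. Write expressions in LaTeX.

The denominator factors as 3 \left(s + 1\right) \left(s + 3\right) \left(2 s - 1\right); partial fractions split f into directly integrable pieces: - \frac{32}{63 \left(2 s - 1\right)} - \frac{4}{21 \left(s + 3\right)} + \frac{4}{9 \left(s + 1\right)}.
Check: d/ds[- \frac{16 \log{\left(s - \frac{1}{2} \right)}}{63} + \frac{4 \log{\left(s + 1 \right)}}{9} - \frac{4 \log{\left(s + 3 \right)}}{21}] = - \frac{8}{6 s^{3} + 21 s^{2} + 6 s - 9}, which equals f(s).

An antiderivative is F(s) = - \frac{16 \log{\left(s - \frac{1}{2} \right)}}{63} + \frac{4 \log{\left(s + 1 \right)}}{9} - \frac{4 \log{\left(s + 3 \right)}}{21}.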